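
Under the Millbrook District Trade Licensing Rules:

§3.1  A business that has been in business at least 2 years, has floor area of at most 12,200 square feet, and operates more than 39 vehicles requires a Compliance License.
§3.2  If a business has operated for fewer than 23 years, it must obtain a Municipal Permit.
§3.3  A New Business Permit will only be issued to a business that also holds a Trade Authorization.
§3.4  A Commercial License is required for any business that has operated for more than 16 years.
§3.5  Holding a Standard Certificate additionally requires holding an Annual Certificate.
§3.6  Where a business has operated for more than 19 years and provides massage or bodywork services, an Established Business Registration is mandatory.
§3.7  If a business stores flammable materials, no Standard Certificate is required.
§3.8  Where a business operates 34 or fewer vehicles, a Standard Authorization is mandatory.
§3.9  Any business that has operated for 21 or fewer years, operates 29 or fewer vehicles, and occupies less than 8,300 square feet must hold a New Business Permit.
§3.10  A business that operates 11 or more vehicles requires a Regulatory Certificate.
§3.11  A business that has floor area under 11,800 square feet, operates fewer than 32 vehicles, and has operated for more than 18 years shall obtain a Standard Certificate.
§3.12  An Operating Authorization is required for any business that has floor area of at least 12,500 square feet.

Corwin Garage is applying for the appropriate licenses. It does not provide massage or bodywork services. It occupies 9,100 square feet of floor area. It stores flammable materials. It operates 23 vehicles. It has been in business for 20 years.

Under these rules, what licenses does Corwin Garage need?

§3.1 years in business 20 ≥ 2; floor area 9,100 square feet ≤ 12,200 square feet; vehicles 23 ≤ 39 → Compliance License not required.
§3.2 years in business 20 < 23 → Municipal Permit required.
§3.3 New Business Permit is not required → no effect.
§3.4 years in business 20 > 16 → Commercial License required.
§3.5 Standard Certificate is not required → no effect.
§3.6 years in business 20 > 19; does not provide massage or bodywork services → Established Business Registration not required.
§3.7 stores flammable materials → exempt from Standard Certificate.
§3.8 vehicles 23 ≤ 34 → Standard Authorization required.
§3.9 years in business 20 ≤ 21; vehicles 23 ≤ 29; floor area 9,100 square feet ≥ 8,300 square feet → New Business Permit not required.
§3.10 vehicles 23 ≥ 11 → Regulatory Certificate required.
§3.11 floor area 9,100 square feet < 11,800 square feet; vehicles 23 < 32; years in business 20 > 18 → Standard Certificate required.
§3.12 floor area 9,100 square feet < 12,500 square feet → Operating Authorization not required.

Commercial License, Municipal Permit, Regulatory Certificate, Standard Authorization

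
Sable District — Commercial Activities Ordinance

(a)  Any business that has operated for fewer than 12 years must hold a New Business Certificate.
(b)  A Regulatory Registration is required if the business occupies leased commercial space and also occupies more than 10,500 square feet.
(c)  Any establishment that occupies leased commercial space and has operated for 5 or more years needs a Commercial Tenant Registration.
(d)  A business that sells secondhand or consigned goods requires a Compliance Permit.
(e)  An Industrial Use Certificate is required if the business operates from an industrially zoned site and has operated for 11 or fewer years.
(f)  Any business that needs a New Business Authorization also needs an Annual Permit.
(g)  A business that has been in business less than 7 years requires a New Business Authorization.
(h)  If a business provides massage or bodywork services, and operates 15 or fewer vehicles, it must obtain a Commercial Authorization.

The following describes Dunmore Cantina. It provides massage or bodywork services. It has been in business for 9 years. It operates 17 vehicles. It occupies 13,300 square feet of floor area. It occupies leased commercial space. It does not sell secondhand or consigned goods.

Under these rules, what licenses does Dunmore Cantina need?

Commercial Tenant Registration, New Business Certificate, Regulatory Registration

(a) years in business 9 < 12 → New Business Certificate required.
(b) occupies leased commercial space; floor area 13,300 square feet > 10,500 square feet → Regulatory Registration required.
(c) occupies leased commercial space; years in business 9 ≥ 5 → Commercial Tenant Registration required.
(d) does not sell secondhand or consigned goods → Compliance Permit not required.
(e) occupies leased commercial space (not: operates from an industrially zoned site); years in business 9 ≤ 11 → Industrial Use Certificate not required.
(f) New Business Authorization is not required → no effect.
(g) years in business 9 ≥ 7 → New Business Authorization not required.
(h) provides massage or bodywork services; vehicles 17 > 15 → Commercial Authorization not required.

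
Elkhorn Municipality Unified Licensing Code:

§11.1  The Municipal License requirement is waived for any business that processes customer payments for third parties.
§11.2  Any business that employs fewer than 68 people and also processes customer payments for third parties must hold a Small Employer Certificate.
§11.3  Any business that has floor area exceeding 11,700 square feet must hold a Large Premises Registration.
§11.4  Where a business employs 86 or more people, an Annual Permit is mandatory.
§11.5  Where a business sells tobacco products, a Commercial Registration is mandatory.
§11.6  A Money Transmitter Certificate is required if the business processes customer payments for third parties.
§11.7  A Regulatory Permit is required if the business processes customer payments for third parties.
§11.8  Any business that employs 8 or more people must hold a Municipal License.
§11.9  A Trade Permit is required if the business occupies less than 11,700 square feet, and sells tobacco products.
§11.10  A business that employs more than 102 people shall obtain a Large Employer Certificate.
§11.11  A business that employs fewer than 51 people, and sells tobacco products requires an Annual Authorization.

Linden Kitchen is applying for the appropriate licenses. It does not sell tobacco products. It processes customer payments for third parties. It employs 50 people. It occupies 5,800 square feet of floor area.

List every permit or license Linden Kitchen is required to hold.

Money Transmitter Certificate, Regulatory Permit, Small Employer Certificate

§11.1 processes customer payments for third parties → exempt from Municipal License.
§11.2 employees 50 < 68; processes customer payments for third parties → Small Employer Certificate required.
§11.3 floor area 5,800 square feet ≤ 11,700 square feet → Large Premises Registration not required.
§11.4 employees 50 < 86 → Annual Permit not required.
§11.5 does not sell tobacco products → Commercial Registration not required.
§11.6 processes customer payments for third parties → Money Transmitter Certificate required.
§11.7 processes customer payments for third parties → Regulatory Permit required.
§11.8 employees 50 ≥ 8 → Municipal License required.
§11.9 floor area 5,800 square feet < 11,700 square feet; does not sell tobacco products → Trade Permit not required.
§11.10 employees 50 ≤ 102 → Large Employer Certificate not required.
§11.11 employees 50 < 51; does not sell tobacco products → Annual Authorization not required.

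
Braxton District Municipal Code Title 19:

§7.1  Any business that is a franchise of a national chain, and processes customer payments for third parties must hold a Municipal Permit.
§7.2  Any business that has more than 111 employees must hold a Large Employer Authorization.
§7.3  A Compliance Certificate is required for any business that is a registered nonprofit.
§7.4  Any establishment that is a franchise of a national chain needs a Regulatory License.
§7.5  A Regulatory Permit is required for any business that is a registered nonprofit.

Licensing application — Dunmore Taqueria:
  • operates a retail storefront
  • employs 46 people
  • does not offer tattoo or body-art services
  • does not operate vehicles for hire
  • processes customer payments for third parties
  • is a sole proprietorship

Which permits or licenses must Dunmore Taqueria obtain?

None

§7.1 is a sole proprietorship (not: is a franchise of a national chain); processes customer payments for third parties → Municipal Permit not required.
§7.2 employees 46 ≤ 111 → Large Employer Authorization not required.
§7.3 is a sole proprietorship (not: is a registered nonprofit) → Compliance Certificate not required.
§7.4 is a sole proprietorship (not: is a franchise of a national chain) → Regulatory License not required.
§7.5 is a sole proprietorship (not: is a registered nonprofit) → Regulatory Permit not required.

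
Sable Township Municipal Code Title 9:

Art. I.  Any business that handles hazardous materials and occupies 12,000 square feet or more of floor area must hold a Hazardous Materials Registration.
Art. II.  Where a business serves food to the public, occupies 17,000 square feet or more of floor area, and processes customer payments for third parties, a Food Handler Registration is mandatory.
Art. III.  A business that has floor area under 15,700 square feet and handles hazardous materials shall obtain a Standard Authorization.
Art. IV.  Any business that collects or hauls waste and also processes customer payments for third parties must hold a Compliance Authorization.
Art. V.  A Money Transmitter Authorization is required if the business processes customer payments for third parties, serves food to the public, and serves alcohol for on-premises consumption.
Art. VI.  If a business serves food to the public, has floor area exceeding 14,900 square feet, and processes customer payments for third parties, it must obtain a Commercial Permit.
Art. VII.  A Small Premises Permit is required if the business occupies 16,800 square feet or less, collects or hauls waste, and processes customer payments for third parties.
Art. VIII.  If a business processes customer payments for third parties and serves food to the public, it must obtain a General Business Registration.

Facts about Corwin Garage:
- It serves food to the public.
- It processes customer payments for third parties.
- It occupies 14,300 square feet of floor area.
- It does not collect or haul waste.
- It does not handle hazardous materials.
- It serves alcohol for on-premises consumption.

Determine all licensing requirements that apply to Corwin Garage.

General Business Registration, Money Transmitter Authorization

Art. I. does not handle hazardous materials; floor area 14,300 square feet ≥ 12,000 square feet → Hazardous Materials Registration not required.
Art. II. serves food to the public; floor area 14,300 square feet < 17,000 square feet; processes customer payments for third parties → Food Handler Registration not required.
Art. III. floor area 14,300 square feet < 15,700 square feet; does not handle hazardous materials → Standard Authorization not required.
Art. IV. does not collect or haul waste; processes customer payments for third parties → Compliance Authorization not required.
Art. V. processes customer payments for third parties; serves food to the public; serves alcohol for on-premises consumption → Money Transmitter Authorization required.
Art. VI. serves food to the public; floor area 14,300 square feet ≤ 14,900 square feet; processes customer payments for third parties → Commercial Permit not required.
Art. VII. floor area 14,300 square feet ≤ 16,800 square feet; does not collect or haul waste; processes customer payments for third parties → Small Premises Permit not required.
Art. VIII. processes customer payments for third parties; serves food to the public → General Business Registration required.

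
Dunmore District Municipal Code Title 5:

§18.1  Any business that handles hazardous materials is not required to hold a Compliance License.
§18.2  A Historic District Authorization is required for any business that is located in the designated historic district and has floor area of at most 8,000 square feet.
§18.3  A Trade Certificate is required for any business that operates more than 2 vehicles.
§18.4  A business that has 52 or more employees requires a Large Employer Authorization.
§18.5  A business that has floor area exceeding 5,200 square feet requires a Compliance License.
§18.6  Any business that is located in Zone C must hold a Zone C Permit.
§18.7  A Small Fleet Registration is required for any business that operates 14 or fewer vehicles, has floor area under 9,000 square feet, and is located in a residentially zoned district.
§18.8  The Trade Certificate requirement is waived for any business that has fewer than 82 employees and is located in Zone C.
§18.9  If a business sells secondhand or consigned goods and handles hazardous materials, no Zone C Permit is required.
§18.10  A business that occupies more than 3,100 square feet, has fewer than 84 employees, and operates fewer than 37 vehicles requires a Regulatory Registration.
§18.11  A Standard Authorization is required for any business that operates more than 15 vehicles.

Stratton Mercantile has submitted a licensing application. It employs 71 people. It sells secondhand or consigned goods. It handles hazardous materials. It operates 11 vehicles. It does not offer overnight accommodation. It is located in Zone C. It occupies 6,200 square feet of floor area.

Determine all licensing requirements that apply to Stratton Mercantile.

Large Employer Authorization, Regulatory Registration

§18.1 handles hazardous materials → exempt from Compliance License.
§18.2 is located in Zone C (not: is located in the designated historic district); floor area 6,200 square feet ≤ 8,000 square feet → Historic District Authorization not required.
§18.3 vehicles 11 > 2 → Trade Certificate required.
§18.4 employees 71 ≥ 52 → Large Employer Authorization required.
§18.5 floor area 6,200 square feet > 5,200 square feet → Compliance License required.
§18.6 is located in Zone C → Zone C Permit required.
§18.7 vehicles 11 ≤ 14; floor area 6,200 square feet < 9,000 square feet; is located in Zone C (not: is located in a residentially zoned district) → Small Fleet Registration not required.
§18.8 employees 71 < 82; is located in Zone C → exempt from Trade Certificate.
§18.9 sells secondhand or consigned goods; handles hazardous materials → exempt from Zone C Permit.
§18.10 floor area 6,200 square feet > 3,100 square feet; employees 71 < 84; vehicles 11 < 37 → Regulatory Registration required.
§18.11 vehicles 11 ≤ 15 → Standard Authorization not required.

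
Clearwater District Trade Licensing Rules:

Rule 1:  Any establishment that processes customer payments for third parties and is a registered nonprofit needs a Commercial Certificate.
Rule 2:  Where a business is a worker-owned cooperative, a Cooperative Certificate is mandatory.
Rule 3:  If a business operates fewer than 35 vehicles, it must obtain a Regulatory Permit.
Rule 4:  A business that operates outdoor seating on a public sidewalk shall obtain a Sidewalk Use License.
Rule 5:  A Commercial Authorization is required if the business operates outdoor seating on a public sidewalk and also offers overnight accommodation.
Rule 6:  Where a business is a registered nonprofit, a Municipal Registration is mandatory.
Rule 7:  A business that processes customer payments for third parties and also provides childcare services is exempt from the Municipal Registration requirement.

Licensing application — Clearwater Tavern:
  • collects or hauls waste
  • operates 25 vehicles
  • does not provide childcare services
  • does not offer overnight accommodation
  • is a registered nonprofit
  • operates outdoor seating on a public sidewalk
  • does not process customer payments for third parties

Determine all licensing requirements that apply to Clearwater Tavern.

Rule 1: does not process customer payments for third parties; is a registered nonprofit → Commercial Certificate not required.
Rule 2: is a registered nonprofit (not: is a worker-owned cooperative) → Cooperative Certificate not required.
Rule 3: vehicles 25 < 35 → Regulatory Permit required.
Rule 4: operates outdoor seating on a public sidewalk → Sidewalk Use License required.
Rule 5: operates outdoor seating on a public sidewalk; does not offer overnight accommodation → Commercial Authorization not required.
Rule 6: is a registered nonprofit → Municipal Registration required.
Rule 7: does not process customer payments for third parties; does not provide childcare services → Municipal Registration exemption does not apply.

Municipal Registration, Regulatory Permit, Sidewalk Use License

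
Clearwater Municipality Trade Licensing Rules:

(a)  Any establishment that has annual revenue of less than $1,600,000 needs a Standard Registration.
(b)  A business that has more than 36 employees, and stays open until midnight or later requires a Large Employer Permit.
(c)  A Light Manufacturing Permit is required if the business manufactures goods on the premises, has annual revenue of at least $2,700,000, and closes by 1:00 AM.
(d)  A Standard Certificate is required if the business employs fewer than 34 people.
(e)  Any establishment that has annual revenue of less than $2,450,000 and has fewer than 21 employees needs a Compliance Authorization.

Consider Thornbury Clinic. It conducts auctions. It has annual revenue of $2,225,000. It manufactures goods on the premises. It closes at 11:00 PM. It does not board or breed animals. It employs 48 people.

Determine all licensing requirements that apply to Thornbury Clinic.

None

(a) revenue $2,225,000 ≥ $1,600,000 → Standard Registration not required.
(b) employees 48 > 36; closes 11:00 PM, at/before midnight → Large Employer Permit not required.
(c) manufactures goods on the premises; revenue $2,225,000 < $2,700,000; closes 11:00 PM, at/before 1:00 AM → Light Manufacturing Permit not required.
(d) employees 48 ≥ 34 → Standard Certificate not required.
(e) revenue $2,225,000 < $2,450,000; employees 48 ≥ 21 → Compliance Authorization not required.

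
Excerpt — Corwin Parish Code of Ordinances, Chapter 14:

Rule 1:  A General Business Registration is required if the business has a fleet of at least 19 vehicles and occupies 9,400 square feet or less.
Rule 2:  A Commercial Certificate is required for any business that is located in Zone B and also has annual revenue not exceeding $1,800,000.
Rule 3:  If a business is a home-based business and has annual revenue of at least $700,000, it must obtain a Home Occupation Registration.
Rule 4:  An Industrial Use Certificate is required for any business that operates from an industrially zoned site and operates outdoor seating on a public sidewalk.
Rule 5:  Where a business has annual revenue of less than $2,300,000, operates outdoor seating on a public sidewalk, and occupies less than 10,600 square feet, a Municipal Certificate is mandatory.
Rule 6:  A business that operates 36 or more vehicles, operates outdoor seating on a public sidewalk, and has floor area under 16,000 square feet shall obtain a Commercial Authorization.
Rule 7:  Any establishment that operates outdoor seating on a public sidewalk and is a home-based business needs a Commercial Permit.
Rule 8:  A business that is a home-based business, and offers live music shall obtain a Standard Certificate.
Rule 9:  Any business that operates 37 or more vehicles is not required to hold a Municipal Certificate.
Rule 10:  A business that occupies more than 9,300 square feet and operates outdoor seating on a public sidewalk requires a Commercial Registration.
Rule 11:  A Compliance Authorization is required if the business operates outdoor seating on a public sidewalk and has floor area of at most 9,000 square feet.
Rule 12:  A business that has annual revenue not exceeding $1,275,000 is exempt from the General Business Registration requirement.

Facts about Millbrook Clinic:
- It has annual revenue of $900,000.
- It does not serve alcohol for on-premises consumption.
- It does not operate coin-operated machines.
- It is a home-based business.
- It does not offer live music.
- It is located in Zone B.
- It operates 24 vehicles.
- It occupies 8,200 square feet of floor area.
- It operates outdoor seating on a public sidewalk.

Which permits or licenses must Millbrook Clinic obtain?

Commercial Certificate, Commercial Permit, Compliance Authorization, Home Occupation Registration, Municipal Certificate

Rule 1: vehicles 24 ≥ 19; floor area 8,200 square feet ≤ 9,400 square feet → General Business Registration required.
Rule 2: is located in Zone B; revenue $900,000 ≤ $1,800,000 → Commercial Certificate required.
Rule 3: is a home-based business; revenue $900,000 ≥ $700,000 → Home Occupation Registration required.
Rule 4: is a home-based business (not: operates from an industrially zoned site); operates outdoor seating on a public sidewalk → Industrial Use Certificate not required.
Rule 5: revenue $900,000 < $2,300,000; operates outdoor seating on a public sidewalk; floor area 8,200 square feet < 10,600 square feet → Municipal Certificate required.
Rule 6: vehicles 24 < 36; operates outdoor seating on a public sidewalk; floor area 8,200 square feet < 16,000 square feet → Commercial Authorization not required.
Rule 7: operates outdoor seating on a public sidewalk; is a home-based business → Commercial Permit required.
Rule 8: is a home-based business; does not offer live music → Standard Certificate not required.
Rule 9: vehicles 24 < 37 → Municipal Certificate exemption does not apply.
Rule 10: floor area 8,200 square feet ≤ 9,300 square feet; operates outdoor seating on a public sidewalk → Commercial Registration not required.
Rule 11: operates outdoor seating on a public sidewalk; floor area 8,200 square feet ≤ 9,000 square feet → Compliance Authorization required.
Rule 12: revenue $900,000 ≤ $1,275,000 → exempt from General Business Registration.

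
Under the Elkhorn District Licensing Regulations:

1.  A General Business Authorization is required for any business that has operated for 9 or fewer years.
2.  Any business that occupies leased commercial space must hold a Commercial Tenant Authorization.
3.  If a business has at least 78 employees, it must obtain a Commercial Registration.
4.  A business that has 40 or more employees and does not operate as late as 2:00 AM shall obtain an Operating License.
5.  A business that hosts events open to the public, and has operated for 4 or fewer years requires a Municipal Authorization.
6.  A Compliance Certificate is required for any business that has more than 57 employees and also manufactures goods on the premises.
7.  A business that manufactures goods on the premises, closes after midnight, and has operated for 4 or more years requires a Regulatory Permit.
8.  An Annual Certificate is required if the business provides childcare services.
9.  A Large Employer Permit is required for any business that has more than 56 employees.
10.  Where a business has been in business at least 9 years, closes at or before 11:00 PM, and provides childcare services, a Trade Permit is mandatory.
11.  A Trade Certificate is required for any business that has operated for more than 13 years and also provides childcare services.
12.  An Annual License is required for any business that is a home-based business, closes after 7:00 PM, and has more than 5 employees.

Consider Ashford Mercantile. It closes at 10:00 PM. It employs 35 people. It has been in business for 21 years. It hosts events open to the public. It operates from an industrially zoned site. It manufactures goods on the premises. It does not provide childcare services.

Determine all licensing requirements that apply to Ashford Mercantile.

1. years in business 21 > 9 → General Business Authorization not required.
2. operates from an industrially zoned site (not: occupies leased commercial space) → Commercial Tenant Authorization not required.
3. employees 35 < 78 → Commercial Registration not required.
4. employees 35 < 40; closes 10:00 PM, at/before 2:00 AM → Operating License not required.
5. hosts events open to the public; years in business 21 > 4 → Municipal Authorization not required.
6. employees 35 ≤ 57; manufactures goods on the premises → Compliance Certificate not required.
7. manufactures goods on the premises; closes 10:00 PM, at/before midnight; years in business 21 ≥ 4 → Regulatory Permit not required.
8. does not provide childcare services → Annual Certificate not required.
9. employees 35 ≤ 56 → Large Employer Permit not required.
10. years in business 21 ≥ 9; closes 10:00 PM, at/before 11:00 PM; does not provide childcare services → Trade Permit not required.
11. years in business 21 > 13; does not provide childcare services → Trade Certificate not required.
12. operates from an industrially zoned site (not: is a home-based business); closes 10:00 PM, after 7:00 PM; employees 35 > 5 → Annual License not required.

None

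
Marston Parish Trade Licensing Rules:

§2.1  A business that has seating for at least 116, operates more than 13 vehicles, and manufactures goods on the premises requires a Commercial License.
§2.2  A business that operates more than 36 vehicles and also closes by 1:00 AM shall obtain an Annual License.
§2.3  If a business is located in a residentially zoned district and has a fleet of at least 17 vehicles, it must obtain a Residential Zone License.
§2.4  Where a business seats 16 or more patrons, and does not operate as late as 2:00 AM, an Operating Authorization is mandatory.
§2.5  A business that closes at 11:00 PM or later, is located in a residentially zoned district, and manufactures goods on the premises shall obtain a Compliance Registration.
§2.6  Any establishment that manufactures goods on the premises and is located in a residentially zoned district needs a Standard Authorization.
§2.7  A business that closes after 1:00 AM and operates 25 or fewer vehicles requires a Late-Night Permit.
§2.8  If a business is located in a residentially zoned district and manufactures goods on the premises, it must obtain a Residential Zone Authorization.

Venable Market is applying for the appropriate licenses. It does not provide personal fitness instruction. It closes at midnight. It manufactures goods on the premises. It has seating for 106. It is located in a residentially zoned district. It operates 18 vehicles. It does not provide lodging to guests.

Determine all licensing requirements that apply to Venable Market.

Compliance Registration, Operating Authorization, Residential Zone Authorization, Residential Zone License, Standard Authorization

§2.1 seating 106 < 116; vehicles 18 > 13; manufactures goods on the premises → Commercial License not required.
§2.2 vehicles 18 ≤ 36; closes midnight, at/before 1:00 AM → Annual License not required.
§2.3 is located in a residentially zoned district; vehicles 18 ≥ 17 → Residential Zone License required.
§2.4 seating 106 ≥ 16; closes midnight, at/before 2:00 AM → Operating Authorization required.
§2.5 closes midnight, after 11:00 PM; is located in a residentially zoned district; manufactures goods on the premises → Compliance Registration required.
§2.6 manufactures goods on the premises; is located in a residentially zoned district → Standard Authorization required.
§2.7 closes midnight, at/before 1:00 AM; vehicles 18 ≤ 25 → Late-Night Permit not required.
§2.8 is located in a residentially zoned district; manufactures goods on the premises → Residential Zone Authorization required.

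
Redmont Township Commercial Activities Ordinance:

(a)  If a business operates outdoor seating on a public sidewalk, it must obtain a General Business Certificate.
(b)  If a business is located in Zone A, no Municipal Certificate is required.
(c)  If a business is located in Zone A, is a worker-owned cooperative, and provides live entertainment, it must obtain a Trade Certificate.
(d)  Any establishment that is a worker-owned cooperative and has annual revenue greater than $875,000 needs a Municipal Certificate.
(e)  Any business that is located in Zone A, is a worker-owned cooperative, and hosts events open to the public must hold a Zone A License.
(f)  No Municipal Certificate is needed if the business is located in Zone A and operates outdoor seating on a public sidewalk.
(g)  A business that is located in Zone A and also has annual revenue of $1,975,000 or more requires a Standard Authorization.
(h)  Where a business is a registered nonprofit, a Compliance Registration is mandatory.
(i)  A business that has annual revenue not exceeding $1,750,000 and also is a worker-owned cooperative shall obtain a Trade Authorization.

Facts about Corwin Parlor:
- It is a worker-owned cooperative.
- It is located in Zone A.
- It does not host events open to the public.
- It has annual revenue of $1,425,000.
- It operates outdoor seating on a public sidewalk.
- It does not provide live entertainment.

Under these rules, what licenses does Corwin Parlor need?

(a) operates outdoor seating on a public sidewalk → General Business Certificate required.
(b) is located in Zone A → exempt from Municipal Certificate.
(c) is located in Zone A; is a worker-owned cooperative; does not provide live entertainment → Trade Certificate not required.
(d) is a worker-owned cooperative; revenue $1,425,000 > $875,000 → Municipal Certificate required.
(e) is located in Zone A; is a worker-owned cooperative; does not host events open to the public → Zone A License not required.
(f) is located in Zone A; operates outdoor seating on a public sidewalk → exempt from Municipal Certificate.
(g) is located in Zone A; revenue $1,425,000 < $1,975,000 → Standard Authorization not required.
(h) is a worker-owned cooperative (not: is a registered nonprofit) → Compliance Registration not required.
(i) revenue $1,425,000 ≤ $1,750,000; is a worker-owned cooperative → Trade Authorization required.

General Business Certificate, Trade Authorization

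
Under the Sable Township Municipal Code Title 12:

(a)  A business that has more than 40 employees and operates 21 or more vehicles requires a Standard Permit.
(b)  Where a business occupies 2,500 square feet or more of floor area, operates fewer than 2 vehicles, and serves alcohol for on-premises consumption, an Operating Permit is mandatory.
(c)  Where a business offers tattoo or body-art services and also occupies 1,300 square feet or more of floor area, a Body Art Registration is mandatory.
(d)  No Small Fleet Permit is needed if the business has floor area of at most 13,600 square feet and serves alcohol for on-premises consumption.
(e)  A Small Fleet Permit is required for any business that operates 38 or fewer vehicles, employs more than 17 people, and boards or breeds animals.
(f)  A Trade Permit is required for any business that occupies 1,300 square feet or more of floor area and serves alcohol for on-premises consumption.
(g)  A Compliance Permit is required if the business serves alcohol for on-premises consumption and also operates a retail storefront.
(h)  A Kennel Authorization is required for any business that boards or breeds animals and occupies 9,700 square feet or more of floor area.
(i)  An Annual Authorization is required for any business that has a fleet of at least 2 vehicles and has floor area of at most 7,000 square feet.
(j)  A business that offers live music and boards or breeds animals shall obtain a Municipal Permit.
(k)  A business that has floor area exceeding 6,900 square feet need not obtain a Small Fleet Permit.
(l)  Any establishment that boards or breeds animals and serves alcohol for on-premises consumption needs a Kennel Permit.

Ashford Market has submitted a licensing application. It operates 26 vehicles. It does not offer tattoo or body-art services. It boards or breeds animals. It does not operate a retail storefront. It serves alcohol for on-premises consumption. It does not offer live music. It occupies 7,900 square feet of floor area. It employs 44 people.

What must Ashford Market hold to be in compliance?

(a) employees 44 > 40; vehicles 26 ≥ 21 → Standard Permit required.
(b) floor area 7,900 square feet ≥ 2,500 square feet; vehicles 26 ≥ 2; serves alcohol for on-premises consumption → Operating Permit not required.
(c) does not offer tattoo or body-art services; floor area 7,900 square feet ≥ 1,300 square feet → Body Art Registration not required.
(d) floor area 7,900 square feet ≤ 13,600 square feet; serves alcohol for on-premises consumption → exempt from Small Fleet Permit.
(e) vehicles 26 ≤ 38; employees 44 > 17; boards or breeds animals → Small Fleet Permit required.
(f) floor area 7,900 square feet ≥ 1,300 square feet; serves alcohol for on-premises consumption → Trade Permit required.
(g) serves alcohol for on-premises consumption; does not operate a retail storefront → Compliance Permit not required.
(h) boards or breeds animals; floor area 7,900 square feet < 9,700 square feet → Kennel Authorization not required.
(i) vehicles 26 ≥ 2; floor area 7,900 square feet > 7,000 square feet → Annual Authorization not required.
(j) does not offer live music; boards or breeds animals → Municipal Permit not required.
(k) floor area 7,900 square feet > 6,900 square feet → exempt from Small Fleet Permit.
(l) boards or breeds animals; serves alcohol for on-premises consumption → Kennel Permit required.

Kennel Permit, Standard Permit, Trade Permit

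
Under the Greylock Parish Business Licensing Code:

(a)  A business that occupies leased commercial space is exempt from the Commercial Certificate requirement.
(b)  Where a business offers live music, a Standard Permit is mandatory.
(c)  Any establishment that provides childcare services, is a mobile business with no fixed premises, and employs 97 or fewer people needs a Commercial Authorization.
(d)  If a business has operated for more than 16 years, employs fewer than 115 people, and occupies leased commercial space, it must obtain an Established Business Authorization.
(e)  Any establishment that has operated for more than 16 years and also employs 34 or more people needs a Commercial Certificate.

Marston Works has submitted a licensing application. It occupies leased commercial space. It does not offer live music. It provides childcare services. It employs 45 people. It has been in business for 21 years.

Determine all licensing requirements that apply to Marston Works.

Established Business Authorization

(a) occupies leased commercial space → exempt from Commercial Certificate.
(b) does not offer live music → Standard Permit not required.
(c) provides childcare services; occupies leased commercial space (not: is a mobile business with no fixed premises); employees 45 ≤ 97 → Commercial Authorization not required.
(d) years in business 21 > 16; employees 45 < 115; occupies leased commercial space → Established Business Authorization required.
(e) years in business 21 > 16; employees 45 ≥ 34 → Commercial Certificate required.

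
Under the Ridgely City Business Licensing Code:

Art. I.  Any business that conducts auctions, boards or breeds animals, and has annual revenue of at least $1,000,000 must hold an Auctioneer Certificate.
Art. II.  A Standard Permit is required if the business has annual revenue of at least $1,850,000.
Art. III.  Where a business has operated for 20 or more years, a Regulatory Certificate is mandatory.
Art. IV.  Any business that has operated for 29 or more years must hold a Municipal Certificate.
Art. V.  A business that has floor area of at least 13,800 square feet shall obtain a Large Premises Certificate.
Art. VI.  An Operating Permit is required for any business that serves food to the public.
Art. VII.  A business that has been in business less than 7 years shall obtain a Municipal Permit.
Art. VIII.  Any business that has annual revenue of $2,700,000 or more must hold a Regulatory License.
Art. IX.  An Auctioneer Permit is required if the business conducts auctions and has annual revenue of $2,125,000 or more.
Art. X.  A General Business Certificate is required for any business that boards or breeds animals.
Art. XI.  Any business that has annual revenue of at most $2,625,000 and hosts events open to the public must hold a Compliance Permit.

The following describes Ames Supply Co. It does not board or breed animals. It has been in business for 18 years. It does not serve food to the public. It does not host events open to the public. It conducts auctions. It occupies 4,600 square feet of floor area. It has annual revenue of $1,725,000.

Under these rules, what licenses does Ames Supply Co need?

None

Art. I. conducts auctions; does not board or breed animals; revenue $1,725,000 ≥ $1,000,000 → Auctioneer Certificate not required.
Art. II. revenue $1,725,000 < $1,850,000 → Standard Permit not required.
Art. III. years in business 18 < 20 → Regulatory Certificate not required.
Art. IV. years in business 18 < 29 → Municipal Certificate not required.
Art. V. floor area 4,600 square feet < 13,800 square feet → Large Premises Certificate not required.
Art. VI. does not serve food to the public → Operating Permit not required.
Art. VII. years in business 18 ≥ 7 → Municipal Permit not required.
Art. VIII. revenue $1,725,000 < $2,700,000 → Regulatory License not required.
Art. IX. conducts auctions; revenue $1,725,000 < $2,125,000 → Auctioneer Permit not required.
Art. X. does not board or breed animals → General Business Certificate not required.
Art. XI. revenue $1,725,000 ≤ $2,625,000; does not host events open to the public → Compliance Permit not required.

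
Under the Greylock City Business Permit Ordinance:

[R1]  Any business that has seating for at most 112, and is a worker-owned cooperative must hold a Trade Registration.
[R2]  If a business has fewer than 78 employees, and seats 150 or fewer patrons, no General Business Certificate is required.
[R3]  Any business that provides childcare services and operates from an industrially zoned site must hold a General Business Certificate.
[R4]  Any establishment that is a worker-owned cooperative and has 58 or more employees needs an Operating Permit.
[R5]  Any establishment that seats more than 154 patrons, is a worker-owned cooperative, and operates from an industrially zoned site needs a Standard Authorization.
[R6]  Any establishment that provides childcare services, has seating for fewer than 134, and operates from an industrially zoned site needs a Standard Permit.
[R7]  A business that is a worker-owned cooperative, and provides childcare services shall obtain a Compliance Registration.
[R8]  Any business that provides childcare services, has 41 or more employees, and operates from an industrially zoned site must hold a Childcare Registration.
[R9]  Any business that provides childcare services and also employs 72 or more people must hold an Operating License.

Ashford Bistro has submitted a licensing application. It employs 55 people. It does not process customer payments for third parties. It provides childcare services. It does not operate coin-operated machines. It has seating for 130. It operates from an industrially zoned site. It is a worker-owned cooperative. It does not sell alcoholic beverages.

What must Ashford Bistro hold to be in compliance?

[R1] seating 130 > 112; is a worker-owned cooperative → Trade Registration not required.
[R2] employees 55 < 78; seating 130 ≤ 150 → exempt from General Business Certificate.
[R3] provides childcare services; operates from an industrially zoned site → General Business Certificate required.
[R4] is a worker-owned cooperative; employees 55 < 58 → Operating Permit not required.
[R5] seating 130 ≤ 154; is a worker-owned cooperative; operates from an industrially zoned site → Standard Authorization not required.
[R6] provides childcare services; seating 130 < 134; operates from an industrially zoned site → Standard Permit required.
[R7] is a worker-owned cooperative; provides childcare services → Compliance Registration required.
[R8] provides childcare services; employees 55 ≥ 41; operates from an industrially zoned site → Childcare Registration required.
[R9] provides childcare services; employees 55 < 72 → Operating License not required.

Childcare Registration, Compliance Registration, Standard Permit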